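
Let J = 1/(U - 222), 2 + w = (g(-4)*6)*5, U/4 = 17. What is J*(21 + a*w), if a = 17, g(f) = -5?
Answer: 233/14 ≈ 16.643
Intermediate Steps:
U = 68 (U = 4*17 = 68)
w = -152 (w = -2 - 5*6*5 = -2 - 30*5 = -2 - 150 = -152)
J = -1/154 (J = 1/(68 - 222) = 1/(-154) = -1/154 ≈ -0.0064935)
J*(21 + a*w) = -(21 + 17*(-152))/154 = -(21 - 2584)/154 = -1/154*(-2563) = 233/14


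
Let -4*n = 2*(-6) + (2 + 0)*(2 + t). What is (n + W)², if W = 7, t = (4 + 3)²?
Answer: 961/4 ≈ 240.25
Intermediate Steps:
t = 49 (t = 7² = 49)
n = -45/2 (n = -(2*(-6) + (2 + 0)*(2 + 49))/4 = -(-12 + 2*51)/4 = -(-12 + 102)/4 = -¼*90 = -45/2 ≈ -22.500)
(n + W)² = (-45/2 + 7)² = (-31/2)² = 961/4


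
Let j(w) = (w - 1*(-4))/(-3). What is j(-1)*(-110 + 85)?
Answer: 25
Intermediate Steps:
j(w) = -4/3 - w/3 (j(w) = (w + 4)*(-⅓) = (4 + w)*(-⅓) = -4/3 - w/3)
j(-1)*(-110 + 85) = (-4/3 - ⅓*(-1))*(-110 + 85) = (-4/3 + ⅓)*(-25) = -1*(-25) = 25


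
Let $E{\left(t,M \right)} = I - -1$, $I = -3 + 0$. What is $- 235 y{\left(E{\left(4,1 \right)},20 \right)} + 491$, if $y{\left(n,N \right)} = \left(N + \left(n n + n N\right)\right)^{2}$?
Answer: $-59669$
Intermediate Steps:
$I = -3$
$E{\left(t,M \right)} = -2$ ($E{\left(t,M \right)} = -3 - -1 = -3 + 1 = -2$)
$y{\left(n,N \right)} = \left(N + n^{2} + N n\right)^{2}$ ($y{\left(n,N \right)} = \left(N + \left(n^{2} + N n\right)\right)^{2} = \left(N + n^{2} + N n\right)^{2}$)
$- 235 y{\left(E{\left(4,1 \right)},20 \right)} + 491 = - 235 \left(20 + \left(-2\right)^{2} + 20 \left(-2\right)\right)^{2} + 491 = - 235 \left(20 + 4 - 40\right)^{2} + 491 = - 235 \left(-16\right)^{2} + 491 = \left(-235\right) 256 + 491 = -60160 + 491 = -59669$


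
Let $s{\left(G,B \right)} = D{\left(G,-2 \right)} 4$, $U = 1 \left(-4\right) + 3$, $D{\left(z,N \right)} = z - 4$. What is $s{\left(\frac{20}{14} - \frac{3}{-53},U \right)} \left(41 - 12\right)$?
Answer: $- \frac{108228}{371} \approx -291.72$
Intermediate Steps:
$D{\left(z,N \right)} = -4 + z$ ($D{\left(z,N \right)} = z - 4 = -4 + z$)
$U = -1$ ($U = -4 + 3 = -1$)
$s{\left(G,B \right)} = -16 + 4 G$ ($s{\left(G,B \right)} = \left(-4 + G\right) 4 = -16 + 4 G$)
$s{\left(\frac{20}{14} - \frac{3}{-53},U \right)} \left(41 - 12\right) = \left(-16 + 4 \left(\frac{20}{14} - \frac{3}{-53}\right)\right) \left(41 - 12\right) = \left(-16 + 4 \left(20 \cdot \frac{1}{14} - - \frac{3}{53}\right)\right) 29 = \left(-16 + 4 \left(\frac{10}{7} + \frac{3}{53}\right)\right) 29 = \left(-16 + 4 \cdot \frac{551}{371}\right) 29 = \left(-16 + \frac{2204}{371}\right) 29 = \left(- \frac{3732}{371}\right) 29 = - \frac{108228}{371}$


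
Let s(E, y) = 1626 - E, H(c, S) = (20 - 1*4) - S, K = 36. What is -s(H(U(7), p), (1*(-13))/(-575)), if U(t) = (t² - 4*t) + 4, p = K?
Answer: -1646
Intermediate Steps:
p = 36
U(t) = 4 + t² - 4*t
H(c, S) = 16 - S (H(c, S) = (20 - 4) - S = 16 - S)
-s(H(U(7), p), (1*(-13))/(-575)) = -(1626 - (16 - 1*36)) = -(1626 - (16 - 36)) = -(1626 - 1*(-20)) = -(1626 + 20) = -1*1646 = -1646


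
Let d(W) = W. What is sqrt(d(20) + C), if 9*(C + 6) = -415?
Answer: 17*I/3 ≈ 5.6667*I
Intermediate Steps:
C = -469/9 (C = -6 + (1/9)*(-415) = -6 - 415/9 = -469/9 ≈ -52.111)
sqrt(d(20) + C) = sqrt(20 - 469/9) = sqrt(-289/9) = 17*I/3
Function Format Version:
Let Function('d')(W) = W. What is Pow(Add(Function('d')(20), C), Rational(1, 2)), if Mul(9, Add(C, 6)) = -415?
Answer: Mul(Rational(17, 3), I) ≈ Mul(5.6667, I)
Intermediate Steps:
C = Rational(-469, 9) (C = Add(-6, Mul(Rational(1, 9), -415)) = Add(-6, Rational(-415, 9)) = Rational(-469, 9) ≈ -52.111)
Pow(Add(Function('d')(20), C), Rational(1, 2)) = Pow(Add(20, Rational(-469, 9)), Rational(1, 2)) = Pow(Rational(-289, 9), Rational(1, 2)) = Mul(Rational(17, 3), I)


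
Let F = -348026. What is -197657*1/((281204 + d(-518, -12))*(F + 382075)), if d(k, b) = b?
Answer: -197657/9574306408 ≈ -2.0645e-5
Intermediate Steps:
-197657*1/((281204 + d(-518, -12))*(F + 382075)) = -197657*1/((-348026 + 382075)*(281204 - 12)) = -197657/(34049*281192) = -197657/9574306408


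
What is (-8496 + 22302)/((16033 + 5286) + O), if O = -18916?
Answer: 1534/267 ≈ 5.7453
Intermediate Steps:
(-8496 + 22302)/((16033 + 5286) + O) = (-8496 + 22302)/((16033 + 5286) - 18916) = 13806/(21319 - 18916) = 13806/2403 = 13806*(1/2403) = 1534/267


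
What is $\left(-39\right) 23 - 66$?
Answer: $-963$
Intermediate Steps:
$\left(-39\right) 23 - 66 = -897 - 66 = -963$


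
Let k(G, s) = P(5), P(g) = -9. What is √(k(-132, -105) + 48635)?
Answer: √48626 ≈ 220.51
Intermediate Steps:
k(G, s) = -9
√(k(-132, -105) + 48635) = √(-9 + 48635) = √48626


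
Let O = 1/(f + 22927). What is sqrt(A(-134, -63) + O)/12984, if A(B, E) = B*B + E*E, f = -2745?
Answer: sqrt(8930340263882)/262043088 ≈ 0.011404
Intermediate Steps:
A(B, E) = B**2 + E**2
O = 1/20182 (O = 1/(-2745 + 22927) = 1/20182 ≈ 4.9549e-5)
sqrt(A(-134, -63) + O)/12984 = sqrt(((-134)**2 + (-63)**2) + 1/20182)/12984 = sqrt((17956 + 3969) + 1/20182)*(1/12984) = sqrt(21925 + 1/20182)*(1/12984) = sqrt(442490351/20182)*(1/12984) = (sqrt(8930340263882)/20182)*(1/12984) = sqrt(8930340263882)/262043088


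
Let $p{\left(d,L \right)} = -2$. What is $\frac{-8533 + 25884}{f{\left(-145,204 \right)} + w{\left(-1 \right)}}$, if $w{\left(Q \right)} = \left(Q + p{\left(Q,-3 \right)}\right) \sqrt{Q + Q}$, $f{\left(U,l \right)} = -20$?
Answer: $- \frac{173510}{209} + \frac{52053 i \sqrt{2}}{418} \approx -830.19 + 176.11 i$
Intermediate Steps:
$w{\left(Q \right)} = \sqrt{2} \sqrt{Q} \left(-2 + Q\right)$ ($w{\left(Q \right)} = \left(Q - 2\right) \sqrt{Q + Q} = \left(-2 + Q\right) \sqrt{2 Q} = \left(-2 + Q\right) \sqrt{2} \sqrt{Q} = \sqrt{2} \sqrt{Q} \left(-2 + Q\right)$)
$\frac{-8533 + 25884}{f{\left(-145,204 \right)} + w{\left(-1 \right)}} = \frac{-8533 + 25884}{-20 + \sqrt{2} \sqrt{-1} \left(-2 - 1\right)} = \frac{17351}{-20 + \sqrt{2} i \left(-3\right)} = \frac{17351}{-20 - 3 i \sqrt{2}}$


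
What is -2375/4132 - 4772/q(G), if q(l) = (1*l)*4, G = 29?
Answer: -4998351/119828 ≈ -41.713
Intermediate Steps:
q(l) = 4*l (q(l) = l*4 = 4*l)
-2375/4132 - 4772/q(G) = -2375/4132 - 4772/(4*29) = -2375*1/4132 - 4772/116 = -2375/4132 - 4772*1/116 = -2375/4132 - 1193/29 = -4998351/119828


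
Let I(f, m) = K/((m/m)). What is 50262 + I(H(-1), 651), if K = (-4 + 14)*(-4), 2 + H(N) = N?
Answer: 50222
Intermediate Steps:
H(N) = -2 + N
K = -40 (K = 10*(-4) = -40)
I(f, m) = -40 (I(f, m) = -40/(m/m) = -40/1 = -40*1 = -40)
50262 + I(H(-1), 651) = 50262 - 40 = 50222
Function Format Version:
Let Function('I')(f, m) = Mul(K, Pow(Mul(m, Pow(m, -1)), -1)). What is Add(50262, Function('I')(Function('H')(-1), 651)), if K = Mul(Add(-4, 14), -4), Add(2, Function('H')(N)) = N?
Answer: 50222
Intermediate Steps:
Function('H')(N) = Add(-2, N)
K = -40 (K = Mul(10, -4) = -40)
Function('I')(f, m) = -40 (Function('I')(f, m) = Mul(-40, Pow(Mul(m, Pow(m, -1)), -1)) = Mul(-40, Pow(1, -1)) = Mul(-40, 1) = -40)
Add(50262, Function('I')(Function('H')(-1), 651)) = Add(50262, -40) = 50222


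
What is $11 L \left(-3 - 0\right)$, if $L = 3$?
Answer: $-99$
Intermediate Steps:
$11 L \left(-3 - 0\right) = 11 \cdot 3 \left(-3 - 0\right) = 33 \left(-3 + 0\right) = 33 \left(-3\right) = -99$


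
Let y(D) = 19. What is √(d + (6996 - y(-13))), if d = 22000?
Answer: √28977 ≈ 170.23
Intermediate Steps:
√(d + (6996 - y(-13))) = √(22000 + (6996 - 1*19)) = √(22000 + (6996 - 19)) = √(22000 + 6977) = √28977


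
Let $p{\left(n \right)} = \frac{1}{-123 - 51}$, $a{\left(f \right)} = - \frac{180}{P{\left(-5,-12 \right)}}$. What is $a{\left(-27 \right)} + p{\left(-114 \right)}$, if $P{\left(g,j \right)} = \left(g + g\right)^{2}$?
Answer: $- \frac{1571}{870} \approx -1.8057$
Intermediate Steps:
$P{\left(g,j \right)} = 4 g^{2}$ ($P{\left(g,j \right)} = \left(2 g\right)^{2} = 4 g^{2}$)
$a{\left(f \right)} = - \frac{9}{5}$ ($a{\left(f \right)} = - \frac{180}{4 \left(-5\right)^{2}} = - \frac{180}{4 \cdot 25} = - \frac{180}{100} = \left(-180\right) \frac{1}{100} = - \frac{9}{5}$)
$p{\left(n \right)} = - \frac{1}{174}$ ($p{\left(n \right)} = \frac{1}{-174} = - \frac{1}{174}$)
$a{\left(-27 \right)} + p{\left(-114 \right)} = - \frac{9}{5} - \frac{1}{174} = - \frac{1571}{870}$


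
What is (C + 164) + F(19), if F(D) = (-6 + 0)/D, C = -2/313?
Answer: 973392/5947 ≈ 163.68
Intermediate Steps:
C = -2/313 (C = -2*1/313 = -2/313 ≈ -0.0063898)
F(D) = -6/D
(C + 164) + F(19) = (-2/313 + 164) - 6/19 = 51330/313 - 6*1/19 = 51330/313 - 6/19 = 973392/5947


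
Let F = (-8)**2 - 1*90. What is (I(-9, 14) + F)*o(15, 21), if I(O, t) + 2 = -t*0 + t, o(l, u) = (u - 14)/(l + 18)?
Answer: -98/33 ≈ -2.9697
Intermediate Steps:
o(l, u) = (-14 + u)/(18 + l)
I(O, t) = -2 + t (I(O, t) = -2 + (-t*0 + t) = -2 + (0 + t) = -2 + t)
F = -26 (F = 64 - 90 = -26)
(I(-9, 14) + F)*o(15, 21) = ((-2 + 14) - 26)*((-14 + 21)/(18 + 15)) = (12 - 26)*(7/33) = -14*7/33 = -98/33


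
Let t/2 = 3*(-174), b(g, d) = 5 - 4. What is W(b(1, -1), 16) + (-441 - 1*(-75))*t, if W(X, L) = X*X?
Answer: 382105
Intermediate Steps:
b(g, d) = 1
W(X, L) = X²
t = -1044 (t = 2*(3*(-174)) = 2*(-522) = -1044)
W(b(1, -1), 16) + (-441 - 1*(-75))*t = 1² + (-441 - 1*(-75))*(-1044) = 1 + (-441 + 75)*(-1044) = 1 - 366*(-1044) = 1 + 382104 = 382105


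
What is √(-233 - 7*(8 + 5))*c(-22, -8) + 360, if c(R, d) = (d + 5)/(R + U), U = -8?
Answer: 360 + 9*I/5 ≈ 360.0 + 1.8*I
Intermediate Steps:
c(R, d) = (5 + d)/(-8 + R) (c(R, d) = (d + 5)/(R - 8) = (5 + d)/(-8 + R))
√(-233 - 7*(8 + 5))*c(-22, -8) + 360 = √(-233 - 7*(8 + 5))*((5 - 8)/(-8 - 22)) + 360 = √(-233 - 7*13)*(-3/(-30)) + 360 = √(-233 - 91)*(-1/30*(-3)) + 360 = √(-324)*(⅒) + 360 = (18*I)*(⅒) + 360 = 9*I/5 + 360 = 360 + 9*I/5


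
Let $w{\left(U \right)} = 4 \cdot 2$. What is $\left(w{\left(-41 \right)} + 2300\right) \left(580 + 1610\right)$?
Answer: $5054520$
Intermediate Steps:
$w{\left(U \right)} = 8$
$\left(w{\left(-41 \right)} + 2300\right) \left(580 + 1610\right) = \left(8 + 2300\right) \left(580 + 1610\right) = 2308 \cdot 2190 = 5054520$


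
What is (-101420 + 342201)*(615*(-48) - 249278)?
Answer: -67129261238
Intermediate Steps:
(-101420 + 342201)*(615*(-48) - 249278) = 240781*(-29520 - 249278) = 240781*(-278798) = -67129261238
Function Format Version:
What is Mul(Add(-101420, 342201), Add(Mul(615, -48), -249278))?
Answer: -67129261238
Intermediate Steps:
Mul(Add(-101420, 342201), Add(Mul(615, -48), -249278)) = Mul(240781, Add(-29520, -249278)) = Mul(240781, -278798) = -67129261238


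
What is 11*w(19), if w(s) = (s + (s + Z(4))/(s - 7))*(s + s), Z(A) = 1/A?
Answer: 206701/24 ≈ 8612.5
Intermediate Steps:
w(s) = 2*s*(s + (¼ + s)/(-7 + s)) (w(s) = (s + (s + 1/4)/(s - 7))*(s + s) = (s + (s + ¼)/(-7 + s))*(2*s) = (s + (¼ + s)/(-7 + s))*(2*s) = 2*s*(s + (¼ + s)/(-7 + s)))
11*w(19) = 11*((½)*19*(1 - 24*19 + 4*19²)/(-7 + 19)) = 11*((½)*19*(1 - 456 + 4*361)/12) = 11*((½)*19*(1/12)*(1 - 456 + 1444)) = 11*((½)*19*(1/12)*989) = 11*(18791/24) = 206701/24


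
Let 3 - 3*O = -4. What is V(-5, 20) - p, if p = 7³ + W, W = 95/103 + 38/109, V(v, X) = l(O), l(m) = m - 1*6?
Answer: -11718887/33681 ≈ -347.94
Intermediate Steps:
O = 7/3 (O = 1 - ⅓*(-4) = 1 + 4/3 = 7/3 ≈ 2.3333)
l(m) = -6 + m (l(m) = m - 6 = -6 + m)
V(v, X) = -11/3 (V(v, X) = -6 + 7/3 = -11/3)
W = 14269/11227 (W = 95*(1/103) + 38*(1/109) = 95/103 + 38/109 = 14269/11227 ≈ 1.2710)
p = 3865130/11227 (p = 7³ + 14269/11227 = 343 + 14269/11227 = 3865130/11227 ≈ 344.27)
V(-5, 20) - p = -11/3 - 1*3865130/11227 = -11/3 - 3865130/11227 = -11718887/33681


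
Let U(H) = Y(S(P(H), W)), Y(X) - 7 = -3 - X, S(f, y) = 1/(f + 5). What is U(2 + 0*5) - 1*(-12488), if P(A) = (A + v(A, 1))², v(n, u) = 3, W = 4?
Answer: 374759/30 ≈ 12492.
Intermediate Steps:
P(A) = (3 + A)² (P(A) = (A + 3)² = (3 + A)²)
S(f, y) = 1/(5 + f)
Y(X) = 4 - X (Y(X) = 7 + (-3 - X) = 4 - X)
U(H) = 4 - 1/(5 + (3 + H)²)
U(2 + 0*5) - 1*(-12488) = (19 + 4*(3 + (2 + 0*5))²)/(5 + (3 + (2 + 0*5))²) - 1*(-12488) = (19 + 4*(3 + (2 + 0))²)/(5 + (3 + (2 + 0))²) + 12488 = (19 + 4*(3 + 2)²)/(5 + (3 + 2)²) + 12488 = (19 + 4*5²)/(5 + 5²) + 12488 = (19 + 4*25)/(5 + 25) + 12488 = (19 + 100)/30 + 12488 = (1/30)*119 + 12488 = 119/30 + 12488 = 374759/30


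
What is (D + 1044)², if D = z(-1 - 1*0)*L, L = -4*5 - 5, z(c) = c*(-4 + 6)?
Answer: 1196836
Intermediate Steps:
z(c) = 2*c (z(c) = c*2 = 2*c)
L = -25 (L = -20 - 5 = -25)
D = 50 (D = (2*(-1 - 1*0))*(-25) = (2*(-1 + 0))*(-25) = (2*(-1))*(-25) = -2*(-25) = 50)
(D + 1044)² = (50 + 1044)² = 1094² = 1196836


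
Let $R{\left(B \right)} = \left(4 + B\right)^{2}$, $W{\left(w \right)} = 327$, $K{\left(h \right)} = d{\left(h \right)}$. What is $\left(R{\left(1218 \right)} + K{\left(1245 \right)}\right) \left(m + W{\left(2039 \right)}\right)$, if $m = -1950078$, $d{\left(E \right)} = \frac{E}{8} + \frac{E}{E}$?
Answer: $- \frac{23294698816275}{8} \approx -2.9118 \cdot 10^{12}$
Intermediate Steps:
$d{\left(E \right)} = 1 + \frac{E}{8}$ ($d{\left(E \right)} = E \frac{1}{8} + 1 = \frac{E}{8} + 1 = 1 + \frac{E}{8}$)
$K{\left(h \right)} = 1 + \frac{h}{8}$
$\left(R{\left(1218 \right)} + K{\left(1245 \right)}\right) \left(m + W{\left(2039 \right)}\right) = \left(\left(4 + 1218\right)^{2} + \left(1 + \frac{1}{8} \cdot 1245\right)\right) \left(-1950078 + 327\right) = \left(1222^{2} + \left(1 + \frac{1245}{8}\right)\right) \left(-1949751\right) = \left(1493284 + \frac{1253}{8}\right) \left(-1949751\right) = \frac{11947525}{8} \left(-1949751\right) = - \frac{23294698816275}{8}$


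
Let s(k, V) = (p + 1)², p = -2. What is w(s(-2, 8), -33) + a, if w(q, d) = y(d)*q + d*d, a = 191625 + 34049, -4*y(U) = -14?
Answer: 453533/2 ≈ 2.2677e+5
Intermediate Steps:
y(U) = 7/2 (y(U) = -¼*(-14) = 7/2)
s(k, V) = 1 (s(k, V) = (-2 + 1)² = (-1)² = 1)
a = 225674
w(q, d) = d² + 7*q/2 (w(q, d) = 7*q/2 + d*d = 7*q/2 + d² = d² + 7*q/2)
w(s(-2, 8), -33) + a = ((-33)² + (7/2)*1) + 225674 = (1089 + 7/2) + 225674 = 2185/2 + 225674 = 453533/2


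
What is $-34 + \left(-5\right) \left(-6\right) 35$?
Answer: $1016$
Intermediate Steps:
$-34 + \left(-5\right) \left(-6\right) 35 = -34 + 30 \cdot 35 = -34 + 1050 = 1016$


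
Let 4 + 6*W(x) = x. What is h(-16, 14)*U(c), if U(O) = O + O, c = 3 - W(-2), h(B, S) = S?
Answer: 112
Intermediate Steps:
W(x) = -2/3 + x/6
c = 4 (c = 3 - (-2/3 + (1/6)*(-2)) = 3 - (-2/3 - 1/3) = 3 - 1*(-1) = 3 + 1 = 4)
U(O) = 2*O
h(-16, 14)*U(c) = 14*(2*4) = 14*8 = 112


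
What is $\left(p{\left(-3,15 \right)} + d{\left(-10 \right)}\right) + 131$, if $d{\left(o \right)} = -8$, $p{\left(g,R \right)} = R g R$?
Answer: $-552$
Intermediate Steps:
$p{\left(g,R \right)} = g R^{2}$
$\left(p{\left(-3,15 \right)} + d{\left(-10 \right)}\right) + 131 = \left(- 3 \cdot 15^{2} - 8\right) + 131 = \left(\left(-3\right) 225 - 8\right) + 131 = \left(-675 - 8\right) + 131 = -683 + 131 = -552$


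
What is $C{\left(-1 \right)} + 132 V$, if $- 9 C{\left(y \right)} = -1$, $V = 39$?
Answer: $\frac{46333}{9} \approx 5148.1$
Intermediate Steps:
$C{\left(y \right)} = \frac{1}{9}$ ($C{\left(y \right)} = \left(- \frac{1}{9}\right) \left(-1\right) = \frac{1}{9}$)
$C{\left(-1 \right)} + 132 V = \frac{1}{9} + 132 \cdot 39 = \frac{1}{9} + 5148 = \frac{46333}{9}$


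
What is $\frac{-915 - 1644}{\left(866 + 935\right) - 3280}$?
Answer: $\frac{853}{493} \approx 1.7302$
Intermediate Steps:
$\frac{-915 - 1644}{\left(866 + 935\right) - 3280} = - \frac{2559}{1801 - 3280} = - \frac{2559}{-1479} = \left(-2559\right) \left(- \frac{1}{1479}\right) = \frac{853}{493}$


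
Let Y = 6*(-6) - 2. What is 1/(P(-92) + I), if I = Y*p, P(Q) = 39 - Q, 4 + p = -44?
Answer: 1/1955 ≈ 0.00051151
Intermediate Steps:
p = -48 (p = -4 - 44 = -48)
Y = -38 (Y = -36 - 2 = -38)
I = 1824 (I = -38*(-48) = 1824)
1/(P(-92) + I) = 1/((39 - 1*(-92)) + 1824) = 1/((39 + 92) + 1824) = 1/(131 + 1824) = 1/1955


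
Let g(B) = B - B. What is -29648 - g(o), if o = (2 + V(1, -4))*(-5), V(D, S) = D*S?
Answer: -29648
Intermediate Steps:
o = 10 (o = (2 + 1*(-4))*(-5) = (2 - 4)*(-5) = -2*(-5) = 10)
g(B) = 0
-29648 - g(o) = -29648 - 1*0 = -29648 + 0 = -29648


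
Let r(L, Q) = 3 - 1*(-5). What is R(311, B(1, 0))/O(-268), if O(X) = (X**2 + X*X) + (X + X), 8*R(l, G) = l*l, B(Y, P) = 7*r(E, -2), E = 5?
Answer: 96721/1144896 ≈ 0.084480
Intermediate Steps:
r(L, Q) = 8 (r(L, Q) = 3 + 5 = 8)
B(Y, P) = 56 (B(Y, P) = 7*8 = 56)
R(l, G) = l**2/8 (R(l, G) = (l*l)/8 = l**2/8)
O(X) = 2*X + 2*X**2 (O(X) = (X**2 + X**2) + 2*X = 2*X**2 + 2*X = 2*X + 2*X**2)
R(311, B(1, 0))/O(-268) = ((1/8)*311**2)/((2*(-268)*(1 - 268))) = ((1/8)*96721)/((2*(-268)*(-267))) = (96721/8)/143112 = (96721/8)*(1/143112) = 96721/1144896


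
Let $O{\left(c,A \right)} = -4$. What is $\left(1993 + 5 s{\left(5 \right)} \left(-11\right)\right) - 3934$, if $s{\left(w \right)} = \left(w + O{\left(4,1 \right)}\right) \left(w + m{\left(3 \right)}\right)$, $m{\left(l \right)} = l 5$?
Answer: $-3041$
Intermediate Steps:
$m{\left(l \right)} = 5 l$
$s{\left(w \right)} = \left(-4 + w\right) \left(15 + w\right)$ ($s{\left(w \right)} = \left(w - 4\right) \left(w + 5 \cdot 3\right) = \left(-4 + w\right) \left(w + 15\right) = \left(-4 + w\right) \left(15 + w\right)$)
$\left(1993 + 5 s{\left(5 \right)} \left(-11\right)\right) - 3934 = \left(1993 + 5 \left(-60 + 5^{2} + 11 \cdot 5\right) \left(-11\right)\right) - 3934 = \left(1993 + 5 \left(-60 + 25 + 55\right) \left(-11\right)\right) - 3934 = \left(1993 + 5 \cdot 20 \left(-11\right)\right) - 3934 = \left(1993 + 100 \left(-11\right)\right) - 3934 = \left(1993 - 1100\right) - 3934 = 893 - 3934 = -3041$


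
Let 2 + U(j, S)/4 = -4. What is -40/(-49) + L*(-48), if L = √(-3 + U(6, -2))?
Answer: 40/49 - 144*I*√3 ≈ 0.81633 - 249.42*I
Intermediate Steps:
U(j, S) = -24 (U(j, S) = -8 + 4*(-4) = -8 - 16 = -24)
L = 3*I*√3 (L = √(-3 - 24) = √(-27) = 3*I*√3 ≈ 5.1962*I)
-40/(-49) + L*(-48) = -40/(-49) + (3*I*√3)*(-48) = -40*(-1/49) - 144*I*√3 = 40/49 - 144*I*√3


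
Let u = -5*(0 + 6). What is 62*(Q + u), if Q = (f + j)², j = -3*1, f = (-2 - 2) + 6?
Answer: -1798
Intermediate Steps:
f = 2 (f = -4 + 6 = 2)
j = -3
u = -30 (u = -5*6 = -30)
Q = 1 (Q = (2 - 3)² = (-1)² = 1)
62*(Q + u) = 62*(1 - 30) = 62*(-29) = -1798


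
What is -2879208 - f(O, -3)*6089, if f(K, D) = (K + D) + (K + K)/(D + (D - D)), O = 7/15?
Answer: -128784968/45 ≈ -2.8619e+6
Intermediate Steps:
O = 7/15 (O = 7*(1/15) = 7/15 ≈ 0.46667)
f(K, D) = D + K + 2*K/D (f(K, D) = (D + K) + (2*K)/(D + 0) = (D + K) + (2*K)/D = (D + K) + 2*K/D = D + K + 2*K/D)
-2879208 - f(O, -3)*6089 = -2879208 - (-3 + 7/15 + 2*(7/15)/(-3))*6089 = -2879208 - (-3 + 7/15 + 2*(7/15)*(-1/3))*6089 = -2879208 - (-3 + 7/15 - 14/45)*6089 = -2879208 - (-128)*6089/45 = -2879208 - 1*(-779392/45) = -2879208 + 779392/45 = -128784968/45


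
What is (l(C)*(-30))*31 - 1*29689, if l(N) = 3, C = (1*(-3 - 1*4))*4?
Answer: -32479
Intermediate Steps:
C = -28 (C = (1*(-3 - 4))*4 = (1*(-7))*4 = -7*4 = -28)
(l(C)*(-30))*31 - 1*29689 = (3*(-30))*31 - 1*29689 = -90*31 - 29689 = -2790 - 29689 = -32479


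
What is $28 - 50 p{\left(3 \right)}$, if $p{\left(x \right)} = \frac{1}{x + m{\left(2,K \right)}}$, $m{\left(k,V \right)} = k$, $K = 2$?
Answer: $18$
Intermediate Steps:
$p{\left(x \right)} = \frac{1}{2 + x}$ ($p{\left(x \right)} = \frac{1}{x + 2} = \frac{1}{2 + x}$)
$28 - 50 p{\left(3 \right)} = 28 - \frac{50}{2 + 3} = 28 - \frac{50}{5} = 28 - 10 = 18$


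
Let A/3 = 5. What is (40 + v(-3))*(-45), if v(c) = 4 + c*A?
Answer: 45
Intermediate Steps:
A = 15 (A = 3*5 = 15)
v(c) = 4 + 15*c (v(c) = 4 + c*15 = 4 + 15*c)
(40 + v(-3))*(-45) = (40 + (4 + 15*(-3)))*(-45) = (40 + (4 - 45))*(-45) = (40 - 41)*(-45) = -1*(-45) = 45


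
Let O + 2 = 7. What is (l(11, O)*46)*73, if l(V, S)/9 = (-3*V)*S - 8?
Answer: -5228406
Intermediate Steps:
O = 5 (O = -2 + 7 = 5)
l(V, S) = -72 - 27*S*V (l(V, S) = 9*((-3*V)*S - 8) = 9*(-3*S*V - 8) = 9*(-8 - 3*S*V) = -72 - 27*S*V)
(l(11, O)*46)*73 = ((-72 - 27*5*11)*46)*73 = ((-72 - 1485)*46)*73 = -1557*46*73 = -71622*73 = -5228406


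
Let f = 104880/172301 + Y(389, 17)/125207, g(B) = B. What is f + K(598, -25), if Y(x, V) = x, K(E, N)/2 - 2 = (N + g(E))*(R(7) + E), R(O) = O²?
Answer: 15995875210971311/21573291307 ≈ 7.4147e+5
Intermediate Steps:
K(E, N) = 4 + 2*(49 + E)*(E + N) (K(E, N) = 4 + 2*((N + E)*(7² + E)) = 4 + 2*((E + N)*(49 + E)) = 4 + 2*((49 + E)*(E + N)) = 4 + 2*(49 + E)*(E + N))
f = 13198735249/21573291307 (f = 104880/172301 + 389/125207 = 13198735249/21573291307 ≈ 0.61181)
f + K(598, -25) = 13198735249/21573291307 + (4 + 2*598² + 98*598 + 98*(-25) + 2*598*(-25)) = 13198735249/21573291307 + (4 + 2*357604 + 58604 - 2450 - 29900) = 13198735249/21573291307 + (4 + 715208 + 58604 - 2450 - 29900) = 13198735249/21573291307 + 741466 = 15995875210971311/21573291307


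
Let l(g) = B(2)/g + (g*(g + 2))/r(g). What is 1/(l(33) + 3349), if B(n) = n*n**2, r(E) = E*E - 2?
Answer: 35871/120178790 ≈ 0.00029848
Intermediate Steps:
r(E) = -2 + E**2 (r(E) = E**2 - 2 = -2 + E**2)
B(n) = n**3
l(g) = 8/g + g*(2 + g)/(-2 + g**2) (l(g) = 2**3/g + (g*(g + 2))/(-2 + g**2) = 8/g + (g*(2 + g))/(-2 + g**2) = 8/g + g*(2 + g)/(-2 + g**2))
1/(l(33) + 3349) = 1/((-16 + 33**3 + 10*33**2)/(33*(-2 + 33**2)) + 3349) = 1/((-16 + 35937 + 10*1089)/(33*(-2 + 1089)) + 3349) = 1/((1/33)*(-16 + 35937 + 10890)/1087 + 3349) = 1/((1/33)*(1/1087)*46811 + 3349) = 1/(46811/35871 + 3349) = 1/(120178790/35871) = 35871/120178790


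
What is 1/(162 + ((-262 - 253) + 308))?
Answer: -1/45 ≈ -0.022222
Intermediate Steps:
1/(162 + ((-262 - 253) + 308)) = 1/(162 + (-515 + 308)) = 1/(162 - 207) = 1/(-45) = -1/45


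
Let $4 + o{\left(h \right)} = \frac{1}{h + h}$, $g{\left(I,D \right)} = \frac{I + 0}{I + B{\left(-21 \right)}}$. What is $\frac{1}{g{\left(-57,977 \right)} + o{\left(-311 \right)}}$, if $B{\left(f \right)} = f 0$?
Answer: $- \frac{622}{1867} \approx -0.33315$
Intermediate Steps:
$B{\left(f \right)} = 0$
$g{\left(I,D \right)} = 1$ ($g{\left(I,D \right)} = \frac{I + 0}{I + 0} = \frac{I}{I} = 1$)
$o{\left(h \right)} = -4 + \frac{1}{2 h}$ ($o{\left(h \right)} = -4 + \frac{1}{h + h} = -4 + \frac{1}{2 h}$)
$\frac{1}{g{\left(-57,977 \right)} + o{\left(-311 \right)}} = \frac{1}{1 - \left(4 - \frac{1}{2 \left(-311\right)}\right)} = \frac{1}{1 + \left(-4 + \frac{1}{2} \left(- \frac{1}{311}\right)\right)} = \frac{1}{1 - \frac{2489}{622}} = \frac{1}{- \frac{1867}{622}} = - \frac{622}{1867}$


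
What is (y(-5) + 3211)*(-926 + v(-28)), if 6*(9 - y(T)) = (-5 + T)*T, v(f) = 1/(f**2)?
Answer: -6994846205/2352 ≈ -2.9740e+6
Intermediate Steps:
v(f) = f**(-2)
y(T) = 9 - T*(-5 + T)/6 (y(T) = 9 - (-5 + T)*T/6 = 9 - T*(-5 + T)/6)
(y(-5) + 3211)*(-926 + v(-28)) = ((9 - 1/6*(-5)**2 + (5/6)*(-5)) + 3211)*(-926 + (-28)**(-2)) = ((9 - 1/6*25 - 25/6) + 3211)*(-926 + 1/784) = ((9 - 25/6 - 25/6) + 3211)*(-725983/784) = (2/3 + 3211)*(-725983/784) = (9635/3)*(-725983/784) = -6994846205/2352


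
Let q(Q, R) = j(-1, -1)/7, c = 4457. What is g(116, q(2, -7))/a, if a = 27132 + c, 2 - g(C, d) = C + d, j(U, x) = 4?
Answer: -802/221123 ≈ -0.0036269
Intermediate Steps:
q(Q, R) = 4/7
g(C, d) = 2 - C - d (g(C, d) = 2 - (C + d) = 2 + (-C - d) = 2 - C - d)
a = 31589 (a = 27132 + 4457 = 31589)
g(116, q(2, -7))/a = (2 - 1*116 - 1*4/7)/31589 = (2 - 116 - 4/7)*(1/31589) = -802/7*1/31589 = -802/221123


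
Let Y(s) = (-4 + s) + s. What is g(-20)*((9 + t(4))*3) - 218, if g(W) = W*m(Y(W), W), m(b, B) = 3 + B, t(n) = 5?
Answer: 14062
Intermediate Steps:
Y(s) = -4 + 2*s
g(W) = W*(3 + W)
g(-20)*((9 + t(4))*3) - 218 = (-20*(3 - 20))*((9 + 5)*3) - 218 = (-20*(-17))*(14*3) - 218 = 340*42 - 218 = 14280 - 218 = 14062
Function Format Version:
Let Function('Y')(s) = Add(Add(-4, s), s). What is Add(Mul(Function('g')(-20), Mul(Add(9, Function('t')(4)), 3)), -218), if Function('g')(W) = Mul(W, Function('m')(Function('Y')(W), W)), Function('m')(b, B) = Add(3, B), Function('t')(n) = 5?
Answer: 14062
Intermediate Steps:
Function('Y')(s) = Add(-4, Mul(2, s))
Function('g')(W) = Mul(W, Add(3, W))
Add(Mul(Function('g')(-20), Mul(Add(9, Function('t')(4)), 3)), -218) = Add(Mul(Mul(-20, Add(3, -20)), Mul(Add(9, 5), 3)), -218) = Add(Mul(Mul(-20, -17), Mul(14, 3)), -218) = Add(Mul(340, 42), -218) = Add(14280, -218) = 14062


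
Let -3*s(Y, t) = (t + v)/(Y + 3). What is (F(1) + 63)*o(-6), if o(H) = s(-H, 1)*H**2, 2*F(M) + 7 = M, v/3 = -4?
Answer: 880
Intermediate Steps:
v = -12 (v = 3*(-4) = -12)
F(M) = -7/2 + M/2
s(Y, t) = -(-12 + t)/(3*(3 + Y)) (s(Y, t) = -(t - 12)/(3*(Y + 3)) = -(-12 + t)/(3*(3 + Y)))
o(H) = 11*H**2/(3*(3 - H)) (o(H) = ((12 - 1*1)/(3*(3 - H)))*H**2 = ((12 - 1)/(3*(3 - H)))*H**2 = ((1/3)*11/(3 - H))*H**2 = (11/(3*(3 - H)))*H**2 = 11*H**2/(3*(3 - H)))
(F(1) + 63)*o(-6) = ((-7/2 + (1/2)*1) + 63)*(-11*(-6)**2/(-9 + 3*(-6))) = ((-7/2 + 1/2) + 63)*(-11*36/(-9 - 18)) = (-3 + 63)*(-11*36/(-27)) = 60*(-11*36*(-1/27)) = 60*(44/3) = 880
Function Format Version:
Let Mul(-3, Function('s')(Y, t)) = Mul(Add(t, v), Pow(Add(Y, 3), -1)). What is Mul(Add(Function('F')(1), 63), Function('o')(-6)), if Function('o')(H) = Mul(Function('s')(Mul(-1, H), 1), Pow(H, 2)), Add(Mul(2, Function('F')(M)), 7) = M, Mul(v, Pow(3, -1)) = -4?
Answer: 880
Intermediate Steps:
v = -12 (v = Mul(3, -4) = -12)
Function('F')(M) = Add(Rational(-7, 2), Mul(Rational(1, 2), M))
Function('s')(Y, t) = Mul(Rational(-1, 3), Pow(Add(3, Y), -1), Add(-12, t)) (Function('s')(Y, t) = Mul(Rational(-1, 3), Mul(Add(t, -12), Pow(Add(Y, 3), -1))) = Mul(Rational(-1, 3), Mul(Add(-12, t), Pow(Add(3, Y), -1))) = Mul(Rational(-1, 3), Mul(Pow(Add(3, Y), -1), Add(-12, t))) = Mul(Rational(-1, 3), Pow(Add(3, Y), -1), Add(-12, t)))
Function('o')(H) = Mul(Rational(11, 3), Pow(H, 2), Pow(Add(3, Mul(-1, H)), -1)) (Function('o')(H) = Mul(Mul(Rational(1, 3), Pow(Add(3, Mul(-1, H)), -1), Add(12, Mul(-1, 1))), Pow(H, 2)) = Mul(Mul(Rational(1, 3), Pow(Add(3, Mul(-1, H)), -1), Add(12, -1)), Pow(H, 2)) = Mul(Mul(Rational(1, 3), Pow(Add(3, Mul(-1, H)), -1), 11), Pow(H, 2)) = Mul(Mul(Rational(11, 3), Pow(Add(3, Mul(-1, H)), -1)), Pow(H, 2)) = Mul(Rational(11, 3), Pow(H, 2), Pow(Add(3, Mul(-1, H)), -1)))
Mul(Add(Function('F')(1), 63), Function('o')(-6)) = Mul(Add(Add(Rational(-7, 2), Mul(Rational(1, 2), 1)), 63), Mul(-11, Pow(-6, 2), Pow(Add(-9, Mul(3, -6)), -1))) = Mul(Add(Add(Rational(-7, 2), Rational(1, 2)), 63), Mul(-11, 36, Pow(Add(-9, -18), -1))) = Mul(Add(-3, 63), Mul(-11, 36, Pow(-27, -1))) = Mul(60, Mul(-11, 36, Rational(-1, 27))) = Mul(60, Rational(44, 3)) = 880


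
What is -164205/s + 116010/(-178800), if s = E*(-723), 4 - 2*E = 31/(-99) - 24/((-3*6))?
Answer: 12863350887/84745240 ≈ 151.79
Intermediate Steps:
E = 295/198 (E = 2 - (31/(-99) - 24/((-3*6)))/2 = 2 - (31*(-1/99) - 24/(-18))/2 = 2 - (-31/99 - 24*(-1/18))/2 = 2 - (-31/99 + 4/3)/2 = 2 - 1/2*101/99 = 2 - 101/198 = 295/198 ≈ 1.4899)
s = -71095/66 (s = (295/198)*(-723) = -71095/66 ≈ -1077.2)
-164205/s + 116010/(-178800) = -164205/(-71095/66) + 116010/(-178800) = -164205*(-66/71095) + 116010*(-1/178800) = 2167506/14219 - 3867/5960 = 12863350887/84745240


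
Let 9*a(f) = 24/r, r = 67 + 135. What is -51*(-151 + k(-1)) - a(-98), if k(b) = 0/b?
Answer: 2333399/303 ≈ 7701.0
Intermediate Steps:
k(b) = 0
r = 202
a(f) = 4/303 (a(f) = (24/202)/9 = (24*(1/202))/9 = (1/9)*(12/101) = 4/303)
-51*(-151 + k(-1)) - a(-98) = -51*(-151 + 0) - 1*4/303 = -51*(-151) - 4/303 = 7701 - 4/303 = 2333399/303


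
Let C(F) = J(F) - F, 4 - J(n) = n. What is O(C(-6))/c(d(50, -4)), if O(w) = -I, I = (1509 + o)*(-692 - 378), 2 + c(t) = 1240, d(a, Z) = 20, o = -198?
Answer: 701385/619 ≈ 1133.1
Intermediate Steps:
J(n) = 4 - n
c(t) = 1238 (c(t) = -2 + 1240 = 1238)
I = -1402770 (I = (1509 - 198)*(-692 - 378) = 1311*(-1070) = -1402770)
C(F) = 4 - 2*F (C(F) = (4 - F) - F = 4 - 2*F)
O(w) = 1402770 (O(w) = -1*(-1402770) = 1402770)
O(C(-6))/c(d(50, -4)) = 1402770/1238 = 1402770*(1/1238) = 701385/619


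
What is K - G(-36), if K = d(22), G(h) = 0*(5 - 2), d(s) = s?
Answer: 22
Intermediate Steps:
G(h) = 0 (G(h) = 0*3 = 0)
K = 22
K - G(-36) = 22 - 1*0 = 22 + 0 = 22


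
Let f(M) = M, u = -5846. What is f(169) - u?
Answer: 6015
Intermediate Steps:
f(169) - u = 169 - 1*(-5846) = 169 + 5846 = 6015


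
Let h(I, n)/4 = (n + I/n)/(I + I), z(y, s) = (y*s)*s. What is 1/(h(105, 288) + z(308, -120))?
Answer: 5040/22353435683 ≈ 2.2547e-7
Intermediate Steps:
z(y, s) = y*s**2 (z(y, s) = (s*y)*s = y*s**2)
h(I, n) = 2*(n + I/n)/I (h(I, n) = 4*((n + I/n)/(I + I)) = 4*((n + I/n)/((2*I))) = 4*((n + I/n)*(1/(2*I))) = 4*((n + I/n)/(2*I)) = 2*(n + I/n)/I)
1/(h(105, 288) + z(308, -120)) = 1/((2/288 + 2*288/105) + 308*(-120)**2) = 1/((2*(1/288) + 2*288*(1/105)) + 308*14400) = 1/((1/144 + 192/35) + 4435200) = 1/(27683/5040 + 4435200) = 1/(22353435683/5040) = 5040/22353435683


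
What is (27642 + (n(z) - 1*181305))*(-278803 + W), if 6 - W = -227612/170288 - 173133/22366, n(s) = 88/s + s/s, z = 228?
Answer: 96875807186052954610/2261392711 ≈ 4.2839e+10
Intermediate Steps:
n(s) = 1 + 88/s (n(s) = 88/s + 1 = 1 + 88/s)
W = 7178151343/476082676 (W = 6 - (-227612/170288 - 173133/22366) = 6 - (-227612*1/170288 - 173133*1/22366) = 6 - (-56903/42572 - 173133/22366) = 6 - 1*(-4321655287/476082676) = 6 + 4321655287/476082676 = 7178151343/476082676 ≈ 15.078)
(27642 + (n(z) - 1*181305))*(-278803 + W) = (27642 + ((88 + 228)/228 - 1*181305))*(-278803 + 7178151343/476082676) = (27642 + ((1/228)*316 - 181305))*(-132726100165485/476082676) = (27642 + (79/57 - 181305))*(-132726100165485/476082676) = (27642 - 10334306/57)*(-132726100165485/476082676) = -8758712/57*(-132726100165485/476082676) = 96875807186052954610/2261392711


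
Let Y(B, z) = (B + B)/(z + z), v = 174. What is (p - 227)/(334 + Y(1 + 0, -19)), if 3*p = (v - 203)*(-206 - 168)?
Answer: 38627/3807 ≈ 10.146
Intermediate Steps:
p = 10846/3 (p = ((174 - 203)*(-206 - 168))/3 = (-29*(-374))/3 = (⅓)*10846 = 10846/3 ≈ 3615.3)
Y(B, z) = B/z (Y(B, z) = (2*B)/((2*z)) = (2*B)*(1/(2*z)) = B/z)
(p - 227)/(334 + Y(1 + 0, -19)) = (10846/3 - 227)/(334 + (1 + 0)/(-19)) = 10165/(3*(334 + 1*(-1/19))) = 10165/(3*(334 - 1/19)) = 10165/(3*(6345/19)) = (10165/3)*(19/6345) = 38627/3807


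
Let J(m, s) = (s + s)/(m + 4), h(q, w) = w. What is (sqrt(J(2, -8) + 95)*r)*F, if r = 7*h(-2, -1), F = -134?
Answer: 938*sqrt(831)/3 ≈ 9013.3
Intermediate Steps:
J(m, s) = 2*s/(4 + m) (J(m, s) = (2*s)/(4 + m) = 2*s/(4 + m))
r = -7 (r = 7*(-1) = -7)
(sqrt(J(2, -8) + 95)*r)*F = (sqrt(2*(-8)/(4 + 2) + 95)*(-7))*(-134) = (sqrt(2*(-8)/6 + 95)*(-7))*(-134) = (sqrt(2*(-8)*(1/6) + 95)*(-7))*(-134) = (sqrt(-8/3 + 95)*(-7))*(-134) = (sqrt(277/3)*(-7))*(-134) = ((sqrt(831)/3)*(-7))*(-134) = -7*sqrt(831)/3*(-134) = 938*sqrt(831)/3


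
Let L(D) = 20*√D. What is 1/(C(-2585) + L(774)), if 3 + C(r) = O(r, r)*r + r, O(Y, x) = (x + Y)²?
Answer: -2159194034/149187804046758171317 - 15*√86/1193502432374065370536 ≈ -1.4473e-11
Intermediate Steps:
O(Y, x) = (Y + x)²
C(r) = -3 + r + 4*r³ (C(r) = -3 + ((r + r)²*r + r) = -3 + ((2*r)²*r + r) = -3 + ((4*r²)*r + r) = -3 + (4*r³ + r) = -3 + (r + 4*r³) = -3 + r + 4*r³)
1/(C(-2585) + L(774)) = 1/((-3 - 2585 + 4*(-2585)³) + 20*√774) = 1/((-3 - 2585 + 4*(-17273551625)) + 20*(3*√86)) = 1/((-3 - 2585 - 69094206500) + 60*√86) = 1/(-69094209088 + 60*√86)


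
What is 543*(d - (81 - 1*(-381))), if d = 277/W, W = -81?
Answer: -6823519/27 ≈ -2.5272e+5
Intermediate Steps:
d = -277/81 (d = 277/(-81) = 277*(-1/81) = -277/81 ≈ -3.4198)
543*(d - (81 - 1*(-381))) = 543*(-277/81 - (81 - 1*(-381))) = 543*(-277/81 - (81 + 381)) = 543*(-277/81 - 1*462) = 543*(-277/81 - 462) = 543*(-37699/81) = -6823519/27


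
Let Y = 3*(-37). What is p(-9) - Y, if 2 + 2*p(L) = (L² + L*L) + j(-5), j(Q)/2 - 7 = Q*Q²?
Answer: 73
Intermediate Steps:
j(Q) = 14 + 2*Q³ (j(Q) = 14 + 2*(Q*Q²) = 14 + 2*Q³)
p(L) = -119 + L² (p(L) = -1 + ((L² + L*L) + (14 + 2*(-5)³))/2 = -1 + ((L² + L²) + (14 + 2*(-125)))/2 = -1 + (2*L² + (14 - 250))/2 = -1 + (2*L² - 236)/2 = -1 + (-236 + 2*L²)/2 = -1 + (-118 + L²) = -119 + L²)
Y = -111
p(-9) - Y = (-119 + (-9)²) - 1*(-111) = (-119 + 81) + 111 = -38 + 111 = 73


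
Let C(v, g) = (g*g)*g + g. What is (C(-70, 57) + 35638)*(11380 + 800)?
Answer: 2690415840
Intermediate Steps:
C(v, g) = g + g³ (C(v, g) = g²*g + g = g³ + g = g + g³)
(C(-70, 57) + 35638)*(11380 + 800) = ((57 + 57³) + 35638)*(11380 + 800) = ((57 + 185193) + 35638)*12180 = (185250 + 35638)*12180 = 220888*12180 = 2690415840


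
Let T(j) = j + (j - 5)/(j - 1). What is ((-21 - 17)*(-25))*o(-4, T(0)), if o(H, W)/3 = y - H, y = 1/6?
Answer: 11875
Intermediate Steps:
y = 1/6 ≈ 0.16667
T(j) = j + (-5 + j)/(-1 + j)
o(H, W) = 1/2 - 3*H (o(H, W) = 3*(1/6 - H) = 1/2 - 3*H)
((-21 - 17)*(-25))*o(-4, T(0)) = ((-21 - 17)*(-25))*(1/2 - 3*(-4)) = (-38*(-25))*(1/2 + 12) = 950*(25/2) = 11875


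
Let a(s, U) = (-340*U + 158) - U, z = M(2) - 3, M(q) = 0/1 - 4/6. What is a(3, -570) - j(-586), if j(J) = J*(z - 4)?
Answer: 570106/3 ≈ 1.9004e+5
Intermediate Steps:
M(q) = -⅔ (M(q) = 0*1 - 4*⅙ = 0 - ⅔ = -⅔)
z = -11/3 (z = -⅔ - 3 = -11/3 ≈ -3.6667)
a(s, U) = 158 - 341*U (a(s, U) = (158 - 340*U) - U = 158 - 341*U)
j(J) = -23*J/3 (j(J) = J*(-11/3 - 4) = J*(-23/3) = -23*J/3)
a(3, -570) - j(-586) = (158 - 341*(-570)) - (-23)*(-586)/3 = (158 + 194370) - 1*13478/3 = 194528 - 13478/3 = 570106/3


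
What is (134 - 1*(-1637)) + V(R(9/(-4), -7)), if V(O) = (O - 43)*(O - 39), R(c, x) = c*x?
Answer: 38473/16 ≈ 2404.6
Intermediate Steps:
V(O) = (-43 + O)*(-39 + O)
(134 - 1*(-1637)) + V(R(9/(-4), -7)) = (134 - 1*(-1637)) + (1677 + ((9/(-4))*(-7))² - 82*9/(-4)*(-7)) = (134 + 1637) + (1677 + ((9*(-¼))*(-7))² - 82*9*(-¼)*(-7)) = 1771 + (1677 + (-9/4*(-7))² - (-369)*(-7)/2) = 1771 + (1677 + (63/4)² - 82*63/4) = 1771 + (1677 + 3969/16 - 2583/2) = 1771 + 10137/16 = 38473/16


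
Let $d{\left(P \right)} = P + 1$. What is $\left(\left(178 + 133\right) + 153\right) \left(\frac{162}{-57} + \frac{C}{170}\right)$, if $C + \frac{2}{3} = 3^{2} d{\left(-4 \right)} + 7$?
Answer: $- \frac{6662576}{4845} \approx -1375.1$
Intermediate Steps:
$d{\left(P \right)} = 1 + P$
$C = - \frac{62}{3}$ ($C = - \frac{2}{3} + \left(3^{2} \left(1 - 4\right) + 7\right) = - \frac{2}{3} + \left(9 \left(-3\right) + 7\right) = - \frac{2}{3} + \left(-27 + 7\right) = - \frac{2}{3} - 20 = - \frac{62}{3} \approx -20.667$)
$\left(\left(178 + 133\right) + 153\right) \left(\frac{162}{-57} + \frac{C}{170}\right) = \left(\left(178 + 133\right) + 153\right) \left(\frac{162}{-57} - \frac{62}{3 \cdot 170}\right) = \left(311 + 153\right) \left(162 \left(- \frac{1}{57}\right) - \frac{31}{255}\right) = 464 \left(- \frac{54}{19} - \frac{31}{255}\right) = 464 \left(- \frac{14359}{4845}\right) = - \frac{6662576}{4845}$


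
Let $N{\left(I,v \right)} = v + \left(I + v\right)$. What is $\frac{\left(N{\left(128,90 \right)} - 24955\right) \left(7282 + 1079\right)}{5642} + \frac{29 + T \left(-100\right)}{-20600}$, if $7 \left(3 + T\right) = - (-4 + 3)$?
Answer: $- \frac{2122558627909}{58112600} \approx -36525.0$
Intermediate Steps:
$T = - \frac{20}{7}$ ($T = -3 + \frac{\left(-1\right) \left(-4 + 3\right)}{7} = -3 + \frac{\left(-1\right) \left(-1\right)}{7} = -3 + \frac{1}{7} \cdot 1 = -3 + \frac{1}{7} = - \frac{20}{7} \approx -2.8571$)
$N{\left(I,v \right)} = I + 2 v$
$\frac{\left(N{\left(128,90 \right)} - 24955\right) \left(7282 + 1079\right)}{5642} + \frac{29 + T \left(-100\right)}{-20600} = \frac{\left(\left(128 + 2 \cdot 90\right) - 24955\right) \left(7282 + 1079\right)}{5642} + \frac{29 - - \frac{2000}{7}}{-20600} = \left(\left(128 + 180\right) - 24955\right) 8361 \cdot \frac{1}{5642} + \left(29 + \frac{2000}{7}\right) \left(- \frac{1}{20600}\right) = \left(308 - 24955\right) 8361 \cdot \frac{1}{5642} + \frac{2203}{7} \left(- \frac{1}{20600}\right) = \left(-24647\right) 8361 \cdot \frac{1}{5642} - \frac{2203}{144200} = \left(-206073567\right) \frac{1}{5642} - \frac{2203}{144200} = - \frac{29439081}{806} - \frac{2203}{144200} = - \frac{2122558627909}{58112600}$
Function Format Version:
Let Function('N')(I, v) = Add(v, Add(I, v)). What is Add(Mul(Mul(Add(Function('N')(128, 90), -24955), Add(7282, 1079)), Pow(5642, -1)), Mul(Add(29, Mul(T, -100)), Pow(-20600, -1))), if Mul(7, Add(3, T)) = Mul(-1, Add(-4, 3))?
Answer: Rational(-2122558627909, 58112600) ≈ -36525.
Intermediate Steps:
T = Rational(-20, 7) (T = Add(-3, Mul(Rational(1, 7), Mul(-1, Add(-4, 3)))) = Add(-3, Mul(Rational(1, 7), Mul(-1, -1))) = Add(-3, Mul(Rational(1, 7), 1)) = Add(-3, Rational(1, 7)) = Rational(-20, 7) ≈ -2.8571)
Function('N')(I, v) = Add(I, Mul(2, v))
Add(Mul(Mul(Add(Function('N')(128, 90), -24955), Add(7282, 1079)), Pow(5642, -1)), Mul(Add(29, Mul(T, -100)), Pow(-20600, -1))) = Add(Mul(Mul(Add(Add(128, Mul(2, 90)), -24955), Add(7282, 1079)), Pow(5642, -1)), Mul(Add(29, Mul(Rational(-20, 7), -100)), Pow(-20600, -1))) = Add(Mul(Mul(Add(Add(128, 180), -24955), 8361), Rational(1, 5642)), Mul(Add(29, Rational(2000, 7)), Rational(-1, 20600))) = Add(Mul(Mul(Add(308, -24955), 8361), Rational(1, 5642)), Mul(Rational(2203, 7), Rational(-1, 20600))) = Add(Mul(Mul(-24647, 8361), Rational(1, 5642)), Rational(-2203, 144200)) = Add(Mul(-206073567, Rational(1, 5642)), Rational(-2203, 144200)) = Add(Rational(-29439081, 806), Rational(-2203, 144200)) = Rational(-2122558627909, 58112600)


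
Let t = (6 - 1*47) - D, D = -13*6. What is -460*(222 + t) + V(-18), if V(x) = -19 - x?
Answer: -119141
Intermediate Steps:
D = -78
t = 37 (t = (6 - 1*47) - 1*(-78) = (6 - 47) + 78 = -41 + 78 = 37)
-460*(222 + t) + V(-18) = -460*(222 + 37) + (-19 - 1*(-18)) = -460*259 + (-19 + 18) = -119140 - 1 = -119141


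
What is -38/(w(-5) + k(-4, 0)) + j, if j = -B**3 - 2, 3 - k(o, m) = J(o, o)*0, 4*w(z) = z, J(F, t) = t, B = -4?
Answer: 282/7 ≈ 40.286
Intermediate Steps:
w(z) = z/4
k(o, m) = 3 (k(o, m) = 3 - o*0 = 3 - 1*0 = 3 + 0 = 3)
j = 62 (j = -1*(-4)**3 - 2 = -1*(-64) - 2 = 64 - 2 = 62)
-38/(w(-5) + k(-4, 0)) + j = -38/((1/4)*(-5) + 3) + 62 = -38/(-5/4 + 3) + 62 = -38/7/4 + 62 = -38*4/7 + 62 = -152/7 + 62 = 282/7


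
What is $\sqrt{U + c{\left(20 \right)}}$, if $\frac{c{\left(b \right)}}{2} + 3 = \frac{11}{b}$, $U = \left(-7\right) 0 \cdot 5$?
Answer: $\frac{7 i \sqrt{10}}{10} \approx 2.2136 i$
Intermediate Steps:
$U = 0$ ($U = 0 \cdot 5 = 0$)
$c{\left(b \right)} = -6 + \frac{22}{b}$ ($c{\left(b \right)} = -6 + 2 \frac{11}{b} = -6 + \frac{22}{b}$)
$\sqrt{U + c{\left(20 \right)}} = \sqrt{0 - \left(6 - \frac{22}{20}\right)} = \sqrt{0 + \left(-6 + 22 \cdot \frac{1}{20}\right)} = \sqrt{0 + \left(-6 + \frac{11}{10}\right)} = \sqrt{0 - \frac{49}{10}} = \sqrt{- \frac{49}{10}} = \frac{7 i \sqrt{10}}{10}$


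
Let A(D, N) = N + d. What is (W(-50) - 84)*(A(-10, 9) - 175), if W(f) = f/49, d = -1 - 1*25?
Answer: 799872/49 ≈ 16324.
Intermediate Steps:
d = -26 (d = -1 - 25 = -26)
W(f) = f/49 (W(f) = f*(1/49) = f/49)
A(D, N) = -26 + N (A(D, N) = N - 26 = -26 + N)
(W(-50) - 84)*(A(-10, 9) - 175) = ((1/49)*(-50) - 84)*((-26 + 9) - 175) = (-50/49 - 84)*(-17 - 175) = -4166/49*(-192) = 799872/49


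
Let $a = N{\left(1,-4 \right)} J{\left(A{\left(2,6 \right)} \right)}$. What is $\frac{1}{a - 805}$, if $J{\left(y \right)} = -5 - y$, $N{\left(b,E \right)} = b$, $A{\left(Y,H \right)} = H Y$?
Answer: $- \frac{1}{822} \approx -0.0012165$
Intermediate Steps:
$a = -17$ ($a = 1 \left(-5 - 6 \cdot 2\right) = 1 \left(-5 - 12\right) = 1 \left(-17\right) = -17$)
$\frac{1}{a - 805} = \frac{1}{-17 - 805} = \frac{1}{-822} = - \frac{1}{822}$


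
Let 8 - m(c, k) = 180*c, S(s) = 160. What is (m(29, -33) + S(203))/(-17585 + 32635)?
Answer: -2526/7525 ≈ -0.33568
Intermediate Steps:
m(c, k) = 8 - 180*c
(m(29, -33) + S(203))/(-17585 + 32635) = ((8 - 180*29) + 160)/(-17585 + 32635) = ((8 - 5220) + 160)/15050 = (-5212 + 160)*(1/15050) = -5052*1/15050 = -2526/7525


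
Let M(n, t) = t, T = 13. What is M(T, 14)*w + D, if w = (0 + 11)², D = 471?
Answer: 2165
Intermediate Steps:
w = 121 (w = 11² = 121)
M(T, 14)*w + D = 14*121 + 471 = 1694 + 471 = 2165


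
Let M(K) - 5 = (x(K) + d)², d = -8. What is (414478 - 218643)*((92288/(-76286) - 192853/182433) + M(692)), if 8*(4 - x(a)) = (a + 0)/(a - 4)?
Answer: 7281464376471589724075/1882162323489792 ≈ 3.8687e+6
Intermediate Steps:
x(a) = 4 - a/(8*(-4 + a)) (x(a) = 4 - (a + 0)/(8*(a - 4)) = 4 - a/(8*(-4 + a)))
M(K) = 5 + (-8 + (-128 + 31*K)/(8*(-4 + K)))² (M(K) = 5 + ((-128 + 31*K)/(8*(-4 + K)) - 8)² = 5 + (-8 + (-128 + 31*K)/(8*(-4 + K)))²)
(414478 - 218643)*((92288/(-76286) - 192853/182433) + M(692)) = (414478 - 218643)*((92288/(-76286) - 192853/182433) + (5 + (-128 + 33*692)²/(64*(-4 + 692)²))) = 195835*((92288*(-1/76286) - 192853*1/182433) + (5 + (1/64)*(-128 + 22836)²/688²)) = 195835*((-6592/5449 - 192853/182433) + (5 + (1/64)*22708²*(1/473344))) = 195835*(-2253454333/994077417 + (5 + (1/64)*515653264*(1/473344))) = 195835*(-2253454333/994077417 + (5 + 32228329/1893376)) = 195835*(-2253454333/994077417 + 41695209/1893376) = 195835*(37181629312796945/1882162323489792) = 7281464376471589724075/1882162323489792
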